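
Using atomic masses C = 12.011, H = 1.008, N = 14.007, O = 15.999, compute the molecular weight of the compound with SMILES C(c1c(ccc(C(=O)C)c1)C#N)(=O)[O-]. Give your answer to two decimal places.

Molecular formula: C10H6NO3-.
M = 10×12.011 + 6×1.008 + 1×14.007 + 3×15.999 = 188.16 g/mol.

188.16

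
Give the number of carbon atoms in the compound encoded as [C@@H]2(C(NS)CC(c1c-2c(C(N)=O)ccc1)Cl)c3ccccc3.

The symbol for carbon appears 17 times in the SMILES. Lowercase c denotes aromatic carbon and counts toward C.

17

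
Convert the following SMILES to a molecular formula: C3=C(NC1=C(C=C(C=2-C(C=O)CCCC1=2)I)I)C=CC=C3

C17H15I2NO

Heavy atoms from the SMILES: 17 C, 2 I, 1 N, 1 O.
Implicit hydrogens by atom environment:
  6 × C (aromatic): 1 H each → 6
  6 × C (aromatic): no H
  3 × C: 2 H each → 6
  2 × C: 1 H each → 2
  2 × I: no H
  1 × N: 1 H
  1 × O: no H
  Total hydrogens = 15.
Molecular formula: C17H15I2NO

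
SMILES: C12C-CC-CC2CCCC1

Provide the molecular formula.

C10H18

Heavy atoms from the SMILES: 10 C.
Implicit hydrogens by atom environment:
  8 × C: 2 H each → 16
  2 × C: 1 H each → 2
  Total hydrogens = 18.
Molecular formula: C10H18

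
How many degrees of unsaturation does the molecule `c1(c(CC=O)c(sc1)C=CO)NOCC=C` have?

Molecular formula from the SMILES: C11H13NO3S.
DoU = (2C + 2 + N − H − X)/2 = (2·11 + 2 + 1 − 13 − 0)/2 = 12/2 = 6.
(Structurally: 1 ring(s) + 5 π bond(s) = 6.)

6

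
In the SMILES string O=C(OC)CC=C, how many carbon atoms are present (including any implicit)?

5

The symbol for carbon appears 5 times in the SMILES.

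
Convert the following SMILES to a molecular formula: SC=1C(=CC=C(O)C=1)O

C6H6O2S

Heavy atoms from the SMILES: 6 C, 2 O, 1 S.
Implicit hydrogens by atom environment:
  3 × C (aromatic): 1 H each → 3
  3 × C (aromatic): no H
  2 × O: 1 H each → 2
  1 × S: 1 H
  Total hydrogens = 6.
Molecular formula: C6H6O2S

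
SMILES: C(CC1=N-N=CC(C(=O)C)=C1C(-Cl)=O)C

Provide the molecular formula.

Heavy atoms from the SMILES: 10 C, 1 Cl, 2 N, 2 O.
Implicit hydrogens by atom environment:
  3 × C (aromatic): no H
  2 × C: 3 H each → 6
  2 × C: 2 H each → 4
  2 × C: no H
  2 × N (aromatic): no H
  2 × O: no H
  1 × C (aromatic): 1 H
  1 × Cl: no H
  Total hydrogens = 11.
Molecular formula: C10H11ClN2O2

C10H11ClN2O2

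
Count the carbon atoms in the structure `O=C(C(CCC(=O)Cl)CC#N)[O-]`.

7

The symbol for carbon appears 7 times in the SMILES. (Cl is a single chlorine, not C + l.)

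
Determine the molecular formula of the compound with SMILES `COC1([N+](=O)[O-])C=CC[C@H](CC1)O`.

Heavy atoms from the SMILES: 8 C, 1 N, 4 O.
Implicit hydrogens by atom environment:
  3 × C: 2 H each → 6
  3 × C: 1 H each → 3
  2 × O: no H
  1 × C: 3 H
  1 × C: no H
  1 × N (charge +1): no H
  1 × O: 1 H
  1 × O (charge -1): no H
  Total hydrogens = 13.
Molecular formula: C8H13NO4

C8H13NO4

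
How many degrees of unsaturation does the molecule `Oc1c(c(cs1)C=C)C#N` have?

6

Molecular formula from the SMILES: C7H5NOS.
DoU = (2C + 2 + N − H − X)/2 = (2·7 + 2 + 1 − 5 − 0)/2 = 12/2 = 6.
(Structurally: 1 ring(s) + 5 π bond(s) = 6.)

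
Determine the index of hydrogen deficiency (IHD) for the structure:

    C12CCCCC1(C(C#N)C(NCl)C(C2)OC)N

4

Molecular formula from the SMILES: C12H20ClN3O.
DoU = (2C + 2 + N − H − X)/2 = (2·12 + 2 + 3 − 20 − 1)/2 = 8/2 = 4.
(Structurally: 2 ring(s) + 2 π bond(s) = 4.)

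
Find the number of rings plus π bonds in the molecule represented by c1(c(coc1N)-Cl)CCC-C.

Molecular formula from the SMILES: C8H12ClNO.
DoU = (2C + 2 + N − H − X)/2 = (2·8 + 2 + 1 − 12 − 1)/2 = 6/2 = 3.
(Structurally: 1 ring(s) + 2 π bond(s) = 3.)

3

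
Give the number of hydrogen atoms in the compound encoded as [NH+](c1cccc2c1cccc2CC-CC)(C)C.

Hydrogens are implicit in SMILES; fill each atom to its normal valence:
  6 × C (aromatic): 1 H each → 6
  4 × C (aromatic): no H
  3 × C: 3 H each → 9
  3 × C: 2 H each → 6
  1 × N (charge +1): 1 H
  Total hydrogens = 22.

22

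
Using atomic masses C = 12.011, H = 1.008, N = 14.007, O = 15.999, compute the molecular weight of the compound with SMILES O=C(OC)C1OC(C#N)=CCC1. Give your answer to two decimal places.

Molecular formula: C8H9NO3.
M = 8×12.011 + 9×1.008 + 1×14.007 + 3×15.999 = 167.16 g/mol.

167.16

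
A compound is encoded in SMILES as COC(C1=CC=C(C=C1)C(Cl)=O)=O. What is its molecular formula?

C9H7ClO3

Heavy atoms from the SMILES: 9 C, 1 Cl, 3 O.
Implicit hydrogens by atom environment:
  4 × C (aromatic): 1 H each → 4
  3 × O: no H
  2 × C (aromatic): no H
  2 × C: no H
  1 × C: 3 H
  1 × Cl: no H
  Total hydrogens = 7.
Molecular formula: C9H7ClO3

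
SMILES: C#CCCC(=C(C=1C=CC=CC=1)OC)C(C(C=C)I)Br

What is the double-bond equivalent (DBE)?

Molecular formula from the SMILES: C17H18BrIO.
DoU = (2C + 2 + N − H − X)/2 = (2·17 + 2 + 0 − 18 − 2)/2 = 16/2 = 8.
(Structurally: 1 ring(s) + 7 π bond(s) = 8.)

8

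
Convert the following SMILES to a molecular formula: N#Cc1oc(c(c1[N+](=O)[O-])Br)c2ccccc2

C11H5BrN2O3

Heavy atoms from the SMILES: 1 Br, 11 C, 2 N, 3 O.
Implicit hydrogens by atom environment:
  5 × C (aromatic): 1 H each → 5
  5 × C (aromatic): no H
  1 × Br: no H
  1 × C: no H
  1 × N (charge +1): no H
  1 × N: no H
  1 × O (aromatic): no H
  1 × O: no H
  1 × O (charge -1): no H
  Total hydrogens = 5.
Molecular formula: C11H5BrN2O3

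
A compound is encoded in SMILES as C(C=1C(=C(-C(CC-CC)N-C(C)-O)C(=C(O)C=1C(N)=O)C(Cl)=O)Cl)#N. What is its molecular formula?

C16H19Cl2N3O4

Heavy atoms from the SMILES: 16 C, 2 Cl, 3 N, 4 O.
Implicit hydrogens by atom environment:
  6 × C (aromatic): no H
  3 × C: 2 H each → 6
  3 × C: no H
  2 × C: 3 H each → 6
  2 × C: 1 H each → 2
  2 × Cl: no H
  2 × O: 1 H each → 2
  2 × O: no H
  1 × N: 2 H
  1 × N: 1 H
  1 × N: no H
  Total hydrogens = 19.
Molecular formula: C16H19Cl2N3O4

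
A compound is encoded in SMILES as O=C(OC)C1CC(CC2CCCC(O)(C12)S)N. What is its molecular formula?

Heavy atoms from the SMILES: 12 C, 1 N, 3 O, 1 S.
Implicit hydrogens by atom environment:
  5 × C: 2 H each → 10
  4 × C: 1 H each → 4
  2 × C: no H
  2 × O: no H
  1 × C: 3 H
  1 × N: 2 H
  1 × O: 1 H
  1 × S: 1 H
  Total hydrogens = 21.
Molecular formula: C12H21NO3S

C12H21NO3S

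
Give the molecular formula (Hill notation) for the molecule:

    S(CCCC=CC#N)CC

C8H13NS

Heavy atoms from the SMILES: 8 C, 1 N, 1 S.
Implicit hydrogens by atom environment:
  4 × C: 2 H each → 8
  2 × C: 1 H each → 2
  1 × C: 3 H
  1 × C: no H
  1 × N: no H
  1 × S: no H
  Total hydrogens = 13.
Molecular formula: C8H13NS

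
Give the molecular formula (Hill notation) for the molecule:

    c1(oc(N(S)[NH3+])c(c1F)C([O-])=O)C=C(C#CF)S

C9H6F2N2O3S2

Heavy atoms from the SMILES: 9 C, 2 F, 2 N, 3 O, 2 S.
Implicit hydrogens by atom environment:
  4 × C (aromatic): no H
  4 × C: no H
  2 × F: no H
  2 × S: 1 H each → 2
  1 × C: 1 H
  1 × N (charge +1): 3 H
  1 × N: no H
  1 × O (aromatic): no H
  1 × O: no H
  1 × O (charge -1): no H
  Total hydrogens = 6.
Molecular formula: C9H6F2N2O3S2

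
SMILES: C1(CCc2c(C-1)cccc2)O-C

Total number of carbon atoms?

The symbol for carbon appears 11 times in the SMILES. Lowercase c denotes aromatic carbon and counts toward C.

11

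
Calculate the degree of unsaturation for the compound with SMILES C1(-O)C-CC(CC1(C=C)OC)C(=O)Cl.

Molecular formula from the SMILES: C10H15ClO3.
DoU = (2C + 2 + N − H − X)/2 = (2·10 + 2 + 0 − 15 − 1)/2 = 6/2 = 3.
(Structurally: 1 ring(s) + 2 π bond(s) = 3.)

3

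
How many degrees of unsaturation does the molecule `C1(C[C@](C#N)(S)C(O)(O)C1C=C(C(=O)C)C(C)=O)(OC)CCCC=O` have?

Molecular formula from the SMILES: C17H23NO6S.
DoU = (2C + 2 + N − H − X)/2 = (2·17 + 2 + 1 − 23 − 0)/2 = 14/2 = 7.
(Structurally: 1 ring(s) + 6 π bond(s) = 7.)

7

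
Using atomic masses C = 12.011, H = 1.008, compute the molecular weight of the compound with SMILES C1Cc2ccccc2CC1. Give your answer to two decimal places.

132.21

Molecular formula: C10H12.
M = 10×12.011 + 12×1.008 = 132.21 g/mol.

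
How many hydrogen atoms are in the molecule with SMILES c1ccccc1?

Hydrogens are implicit in SMILES; fill each atom to its normal valence:
  6 × C (aromatic): 1 H each → 6
  Total hydrogens = 6.

6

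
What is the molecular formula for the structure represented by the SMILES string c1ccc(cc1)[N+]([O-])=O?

Heavy atoms from the SMILES: 6 C, 1 N, 2 O.
Implicit hydrogens by atom environment:
  5 × C (aromatic): 1 H each → 5
  1 × C (aromatic): no H
  1 × N (charge +1): no H
  1 × O: no H
  1 × O (charge -1): no H
  Total hydrogens = 5.
Molecular formula: C6H5NO2

C6H5NO2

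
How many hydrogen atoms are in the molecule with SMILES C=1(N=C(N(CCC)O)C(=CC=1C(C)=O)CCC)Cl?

Hydrogens are implicit in SMILES; fill each atom to its normal valence:
  4 × C: 2 H each → 8
  4 × C (aromatic): no H
  3 × C: 3 H each → 9
  1 × C (aromatic): 1 H
  1 × C: no H
  1 × Cl: no H
  1 × N (aromatic): no H
  1 × N: no H
  1 × O: 1 H
  1 × O: no H
  Total hydrogens = 19.

19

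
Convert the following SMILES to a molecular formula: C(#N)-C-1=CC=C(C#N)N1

C6H3N3

Heavy atoms from the SMILES: 6 C, 3 N.
Implicit hydrogens by atom environment:
  2 × C (aromatic): 1 H each → 2
  2 × C (aromatic): no H
  2 × C: no H
  2 × N: no H
  1 × N (aromatic): 1 H
  Total hydrogens = 3.
Molecular formula: C6H3N3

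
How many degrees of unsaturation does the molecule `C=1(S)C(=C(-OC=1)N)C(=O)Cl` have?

Molecular formula from the SMILES: C5H4ClNO2S.
DoU = (2C + 2 + N − H − X)/2 = (2·5 + 2 + 1 − 4 − 1)/2 = 8/2 = 4.
(Structurally: 1 ring(s) + 3 π bond(s) = 4.)

4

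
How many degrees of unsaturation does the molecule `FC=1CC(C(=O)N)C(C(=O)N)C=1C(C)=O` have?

Molecular formula from the SMILES: C9H11FN2O3.
DoU = (2C + 2 + N − H − X)/2 = (2·9 + 2 + 2 − 11 − 1)/2 = 10/2 = 5.
(Structurally: 1 ring(s) + 4 π bond(s) = 5.)

5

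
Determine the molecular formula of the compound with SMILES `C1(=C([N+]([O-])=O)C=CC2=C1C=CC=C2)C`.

C11H9NO2

Heavy atoms from the SMILES: 11 C, 1 N, 2 O.
Implicit hydrogens by atom environment:
  6 × C (aromatic): 1 H each → 6
  4 × C (aromatic): no H
  1 × C: 3 H
  1 × N (charge +1): no H
  1 × O: no H
  1 × O (charge -1): no H
  Total hydrogens = 9.
Molecular formula: C11H9NO2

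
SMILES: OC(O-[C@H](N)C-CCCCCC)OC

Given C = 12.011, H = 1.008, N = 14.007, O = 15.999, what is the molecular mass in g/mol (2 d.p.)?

Molecular formula: C10H23NO3.
M = 10×12.011 + 23×1.008 + 1×14.007 + 3×15.999 = 205.30 g/mol.

205.30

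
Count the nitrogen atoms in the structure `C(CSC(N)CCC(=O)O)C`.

1

The symbol for nitrogen appears 1 time in the SMILES.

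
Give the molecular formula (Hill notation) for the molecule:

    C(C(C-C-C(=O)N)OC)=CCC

Heavy atoms from the SMILES: 9 C, 1 N, 2 O.
Implicit hydrogens by atom environment:
  3 × C: 2 H each → 6
  3 × C: 1 H each → 3
  2 × C: 3 H each → 6
  2 × O: no H
  1 × C: no H
  1 × N: 2 H
  Total hydrogens = 17.
Molecular formula: C9H17NO2

C9H17NO2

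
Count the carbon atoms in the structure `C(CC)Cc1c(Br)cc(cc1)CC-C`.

13

The symbol for carbon appears 13 times in the SMILES. Lowercase c denotes aromatic carbon and counts toward C.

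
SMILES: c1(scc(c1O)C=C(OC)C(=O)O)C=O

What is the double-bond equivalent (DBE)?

6

Molecular formula from the SMILES: C9H8O5S.
DoU = (2C + 2 + N − H − X)/2 = (2·9 + 2 + 0 − 8 − 0)/2 = 12/2 = 6.
(Structurally: 1 ring(s) + 5 π bond(s) = 6.)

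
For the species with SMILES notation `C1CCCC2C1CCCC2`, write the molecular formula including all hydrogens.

C10H18

Heavy atoms from the SMILES: 10 C.
Implicit hydrogens by atom environment:
  8 × C: 2 H each → 16
  2 × C: 1 H each → 2
  Total hydrogens = 18.
Molecular formula: C10H18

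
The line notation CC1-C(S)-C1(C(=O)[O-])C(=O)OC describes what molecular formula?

Heavy atoms from the SMILES: 7 C, 4 O, 1 S.
Implicit hydrogens by atom environment:
  3 × C: no H
  3 × O: no H
  2 × C: 3 H each → 6
  2 × C: 1 H each → 2
  1 × O (charge -1): no H
  1 × S: 1 H
  Total hydrogens = 9.
Net charge -1.
Molecular formula: C7H9O4S-

C7H9O4S-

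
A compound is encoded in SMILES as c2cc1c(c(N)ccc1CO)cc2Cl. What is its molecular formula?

Heavy atoms from the SMILES: 11 C, 1 Cl, 1 N, 1 O.
Implicit hydrogens by atom environment:
  5 × C (aromatic): 1 H each → 5
  5 × C (aromatic): no H
  1 × C: 2 H
  1 × Cl: no H
  1 × N: 2 H
  1 × O: 1 H
  Total hydrogens = 10.
Molecular formula: C11H10ClNO

C11H10ClNO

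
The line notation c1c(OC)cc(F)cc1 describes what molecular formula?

C7H7FO

Heavy atoms from the SMILES: 7 C, 1 F, 1 O.
Implicit hydrogens by atom environment:
  4 × C (aromatic): 1 H each → 4
  2 × C (aromatic): no H
  1 × C: 3 H
  1 × F: no H
  1 × O: no H
  Total hydrogens = 7.
Molecular formula: C7H7FO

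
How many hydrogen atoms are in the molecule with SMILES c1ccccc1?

Hydrogens are implicit in SMILES; fill each atom to its normal valence:
  6 × C (aromatic): 1 H each → 6
  Total hydrogens = 6.

6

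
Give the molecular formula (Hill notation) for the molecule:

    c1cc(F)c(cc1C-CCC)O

Heavy atoms from the SMILES: 10 C, 1 F, 1 O.
Implicit hydrogens by atom environment:
  3 × C: 2 H each → 6
  3 × C (aromatic): 1 H each → 3
  3 × C (aromatic): no H
  1 × C: 3 H
  1 × F: no H
  1 × O: 1 H
  Total hydrogens = 13.
Molecular formula: C10H13FO

C10H13FO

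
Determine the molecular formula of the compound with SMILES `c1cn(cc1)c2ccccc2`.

C10H9N

Heavy atoms from the SMILES: 10 C, 1 N.
Implicit hydrogens by atom environment:
  9 × C (aromatic): 1 H each → 9
  1 × C (aromatic): no H
  1 × N (aromatic): no H
  Total hydrogens = 9.
Molecular formula: C10H9N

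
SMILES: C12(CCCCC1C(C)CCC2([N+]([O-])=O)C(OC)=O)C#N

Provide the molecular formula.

Heavy atoms from the SMILES: 14 C, 2 N, 4 O.
Implicit hydrogens by atom environment:
  6 × C: 2 H each → 12
  4 × C: no H
  3 × O: no H
  2 × C: 3 H each → 6
  2 × C: 1 H each → 2
  1 × N: no H
  1 × N (charge +1): no H
  1 × O (charge -1): no H
  Total hydrogens = 20.
Molecular formula: C14H20N2O4

C14H20N2O4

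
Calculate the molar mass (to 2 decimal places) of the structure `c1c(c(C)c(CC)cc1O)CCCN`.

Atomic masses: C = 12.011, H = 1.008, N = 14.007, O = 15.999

Molecular formula: C12H19NO.
M = 12×12.011 + 19×1.008 + 1×14.007 + 1×15.999 = 193.29 g/mol.

193.29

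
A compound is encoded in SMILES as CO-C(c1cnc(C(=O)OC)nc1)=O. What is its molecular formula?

Heavy atoms from the SMILES: 8 C, 2 N, 4 O.
Implicit hydrogens by atom environment:
  4 × O: no H
  2 × C: 3 H each → 6
  2 × C (aromatic): 1 H each → 2
  2 × C (aromatic): no H
  2 × C: no H
  2 × N (aromatic): no H
  Total hydrogens = 8.
Molecular formula: C8H8N2O4

C8H8N2O4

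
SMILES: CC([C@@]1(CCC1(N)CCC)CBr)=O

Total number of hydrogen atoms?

Hydrogens are implicit in SMILES; fill each atom to its normal valence:
  5 × C: 2 H each → 10
  3 × C: no H
  2 × C: 3 H each → 6
  1 × Br: no H
  1 × N: 2 H
  1 × O: no H
  Total hydrogens = 18.

18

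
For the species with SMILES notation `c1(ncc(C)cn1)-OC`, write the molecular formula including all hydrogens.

Heavy atoms from the SMILES: 6 C, 2 N, 1 O.
Implicit hydrogens by atom environment:
  2 × C: 3 H each → 6
  2 × C (aromatic): 1 H each → 2
  2 × C (aromatic): no H
  2 × N (aromatic): no H
  1 × O: no H
  Total hydrogens = 8.
Molecular formula: C6H8N2O

C6H8N2O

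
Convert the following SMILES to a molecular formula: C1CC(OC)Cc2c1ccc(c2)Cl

Heavy atoms from the SMILES: 11 C, 1 Cl, 1 O.
Implicit hydrogens by atom environment:
  3 × C: 2 H each → 6
  3 × C (aromatic): 1 H each → 3
  3 × C (aromatic): no H
  1 × C: 3 H
  1 × C: 1 H
  1 × Cl: no H
  1 × O: no H
  Total hydrogens = 13.
Molecular formula: C11H13ClO

C11H13ClO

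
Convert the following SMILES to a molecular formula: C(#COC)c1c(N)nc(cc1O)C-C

Heavy atoms from the SMILES: 10 C, 2 N, 2 O.
Implicit hydrogens by atom environment:
  4 × C (aromatic): no H
  2 × C: 3 H each → 6
  2 × C: no H
  1 × C: 2 H
  1 × C (aromatic): 1 H
  1 × N: 2 H
  1 × N (aromatic): no H
  1 × O: 1 H
  1 × O: no H
  Total hydrogens = 12.
Molecular formula: C10H12N2O2

C10H12N2O2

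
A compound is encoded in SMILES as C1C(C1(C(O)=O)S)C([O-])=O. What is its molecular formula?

C5H5O4S-

Heavy atoms from the SMILES: 5 C, 4 O, 1 S.
Implicit hydrogens by atom environment:
  3 × C: no H
  2 × O: no H
  1 × C: 2 H
  1 × C: 1 H
  1 × O: 1 H
  1 × O (charge -1): no H
  1 × S: 1 H
  Total hydrogens = 5.
Net charge -1.
Molecular formula: C5H5O4S-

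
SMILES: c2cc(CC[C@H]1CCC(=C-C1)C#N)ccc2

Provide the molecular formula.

C15H17N

Heavy atoms from the SMILES: 15 C, 1 N.
Implicit hydrogens by atom environment:
  5 × C: 2 H each → 10
  5 × C (aromatic): 1 H each → 5
  2 × C: 1 H each → 2
  2 × C: no H
  1 × C (aromatic): no H
  1 × N: no H
  Total hydrogens = 17.
Molecular formula: C15H17N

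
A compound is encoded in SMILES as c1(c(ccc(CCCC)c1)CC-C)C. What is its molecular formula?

C14H22

Heavy atoms from the SMILES: 14 C.
Implicit hydrogens by atom environment:
  5 × C: 2 H each → 10
  3 × C: 3 H each → 9
  3 × C (aromatic): 1 H each → 3
  3 × C (aromatic): no H
  Total hydrogens = 22.
Molecular formula: C14H22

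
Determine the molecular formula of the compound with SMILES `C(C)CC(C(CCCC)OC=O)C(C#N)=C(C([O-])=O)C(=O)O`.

C15H20NO6-

Heavy atoms from the SMILES: 15 C, 1 N, 6 O.
Implicit hydrogens by atom environment:
  5 × C: 2 H each → 10
  5 × C: no H
  4 × O: no H
  3 × C: 1 H each → 3
  2 × C: 3 H each → 6
  1 × N: no H
  1 × O: 1 H
  1 × O (charge -1): no H
  Total hydrogens = 20.
Net charge -1.
Molecular formula: C15H20NO6-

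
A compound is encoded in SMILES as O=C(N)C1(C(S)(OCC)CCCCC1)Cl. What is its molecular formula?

C10H18ClNO2S

Heavy atoms from the SMILES: 10 C, 1 Cl, 1 N, 2 O, 1 S.
Implicit hydrogens by atom environment:
  6 × C: 2 H each → 12
  3 × C: no H
  2 × O: no H
  1 × C: 3 H
  1 × Cl: no H
  1 × N: 2 H
  1 × S: 1 H
  Total hydrogens = 18.
Molecular formula: C10H18ClNO2S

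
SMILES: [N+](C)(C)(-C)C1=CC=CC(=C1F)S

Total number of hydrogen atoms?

13

Hydrogens are implicit in SMILES; fill each atom to its normal valence:
  3 × C: 3 H each → 9
  3 × C (aromatic): 1 H each → 3
  3 × C (aromatic): no H
  1 × F: no H
  1 × N (charge +1): no H
  1 × S: 1 H
  Total hydrogens = 13.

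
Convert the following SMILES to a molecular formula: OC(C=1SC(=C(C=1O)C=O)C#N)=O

C7H3NO4S

Heavy atoms from the SMILES: 7 C, 1 N, 4 O, 1 S.
Implicit hydrogens by atom environment:
  4 × C (aromatic): no H
  2 × C: no H
  2 × O: 1 H each → 2
  2 × O: no H
  1 × C: 1 H
  1 × N: no H
  1 × S (aromatic): no H
  Total hydrogens = 3.
Molecular formula: C7H3NO4S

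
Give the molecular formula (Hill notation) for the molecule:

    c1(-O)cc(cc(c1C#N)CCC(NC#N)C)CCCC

C16H21N3O

Heavy atoms from the SMILES: 16 C, 3 N, 1 O.
Implicit hydrogens by atom environment:
  5 × C: 2 H each → 10
  4 × C (aromatic): no H
  2 × C: 3 H each → 6
  2 × C (aromatic): 1 H each → 2
  2 × C: no H
  2 × N: no H
  1 × C: 1 H
  1 × N: 1 H
  1 × O: 1 H
  Total hydrogens = 21.
Molecular formula: C16H21N3O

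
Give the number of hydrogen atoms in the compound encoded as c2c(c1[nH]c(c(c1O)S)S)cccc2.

Hydrogens are implicit in SMILES; fill each atom to its normal valence:
  5 × C (aromatic): 1 H each → 5
  5 × C (aromatic): no H
  2 × S: 1 H each → 2
  1 × N (aromatic): 1 H
  1 × O: 1 H
  Total hydrogens = 9.

9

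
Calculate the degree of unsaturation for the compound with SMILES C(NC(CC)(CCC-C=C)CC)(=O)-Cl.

Molecular formula from the SMILES: C11H20ClNO.
DoU = (2C + 2 + N − H − X)/2 = (2·11 + 2 + 1 − 20 − 1)/2 = 4/2 = 2.
(Structurally: 0 ring(s) + 2 π bond(s) = 2.)

2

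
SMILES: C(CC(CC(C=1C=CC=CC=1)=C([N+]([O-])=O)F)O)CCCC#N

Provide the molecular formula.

Heavy atoms from the SMILES: 16 C, 1 F, 2 N, 3 O.
Implicit hydrogens by atom environment:
  6 × C: 2 H each → 12
  5 × C (aromatic): 1 H each → 5
  3 × C: no H
  1 × C: 1 H
  1 × C (aromatic): no H
  1 × F: no H
  1 × N (charge +1): no H
  1 × N: no H
  1 × O: 1 H
  1 × O: no H
  1 × O (charge -1): no H
  Total hydrogens = 19.
Molecular formula: C16H19FN2O3

C16H19FN2O3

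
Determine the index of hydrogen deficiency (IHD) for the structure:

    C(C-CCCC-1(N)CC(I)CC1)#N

Molecular formula from the SMILES: C10H17IN2.
DoU = (2C + 2 + N − H − X)/2 = (2·10 + 2 + 2 − 17 − 1)/2 = 6/2 = 3.
(Structurally: 1 ring(s) + 2 π bond(s) = 3.)

3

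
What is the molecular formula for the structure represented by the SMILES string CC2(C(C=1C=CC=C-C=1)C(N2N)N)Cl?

Heavy atoms from the SMILES: 10 C, 1 Cl, 3 N.
Implicit hydrogens by atom environment:
  5 × C (aromatic): 1 H each → 5
  2 × C: 1 H each → 2
  2 × N: 2 H each → 4
  1 × C: 3 H
  1 × C: no H
  1 × C (aromatic): no H
  1 × Cl: no H
  1 × N: no H
  Total hydrogens = 14.
Molecular formula: C10H14ClN3

C10H14ClN3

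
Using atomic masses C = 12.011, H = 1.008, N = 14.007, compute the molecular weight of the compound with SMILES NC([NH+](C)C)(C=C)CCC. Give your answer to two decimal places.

Molecular formula: C8H19N2+.
M = 8×12.011 + 19×1.008 + 2×14.007 = 143.25 g/mol.

143.25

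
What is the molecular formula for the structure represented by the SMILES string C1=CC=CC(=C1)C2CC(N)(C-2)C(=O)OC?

Heavy atoms from the SMILES: 12 C, 1 N, 2 O.
Implicit hydrogens by atom environment:
  5 × C (aromatic): 1 H each → 5
  2 × C: 2 H each → 4
  2 × C: no H
  2 × O: no H
  1 × C: 3 H
  1 × C: 1 H
  1 × C (aromatic): no H
  1 × N: 2 H
  Total hydrogens = 15.
Molecular formula: C12H15NO2

C12H15NO2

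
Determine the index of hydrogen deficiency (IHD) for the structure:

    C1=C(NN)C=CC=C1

Molecular formula from the SMILES: C6H8N2.
DoU = (2C + 2 + N − H − X)/2 = (2·6 + 2 + 2 − 8 − 0)/2 = 8/2 = 4.
(Structurally: 1 ring(s) + 3 π bond(s) = 4.)

4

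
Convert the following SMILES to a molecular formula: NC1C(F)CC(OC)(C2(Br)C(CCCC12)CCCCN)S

Heavy atoms from the SMILES: 1 Br, 15 C, 1 F, 2 N, 1 O, 1 S.
Implicit hydrogens by atom environment:
  8 × C: 2 H each → 16
  4 × C: 1 H each → 4
  2 × C: no H
  2 × N: 2 H each → 4
  1 × Br: no H
  1 × C: 3 H
  1 × F: no H
  1 × O: no H
  1 × S: 1 H
  Total hydrogens = 28.
Molecular formula: C15H28BrFN2OS

C15H28BrFN2OS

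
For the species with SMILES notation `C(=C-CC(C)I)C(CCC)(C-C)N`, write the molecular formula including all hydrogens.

Heavy atoms from the SMILES: 11 C, 1 I, 1 N.
Implicit hydrogens by atom environment:
  4 × C: 2 H each → 8
  3 × C: 3 H each → 9
  3 × C: 1 H each → 3
  1 × C: no H
  1 × I: no H
  1 × N: 2 H
  Total hydrogens = 22.
Molecular formula: C11H22IN

C11H22IN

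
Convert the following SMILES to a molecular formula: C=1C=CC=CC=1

Heavy atoms from the SMILES: 6 C.
Implicit hydrogens by atom environment:
  6 × C (aromatic): 1 H each → 6
  Total hydrogens = 6.
Molecular formula: C6H6

C6H6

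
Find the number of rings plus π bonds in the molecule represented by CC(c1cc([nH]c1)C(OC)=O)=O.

Molecular formula from the SMILES: C8H9NO3.
DoU = (2C + 2 + N − H − X)/2 = (2·8 + 2 + 1 − 9 − 0)/2 = 10/2 = 5.
(Structurally: 1 ring(s) + 4 π bond(s) = 5.)

5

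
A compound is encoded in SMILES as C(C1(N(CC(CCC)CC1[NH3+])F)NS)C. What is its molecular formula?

Heavy atoms from the SMILES: 10 C, 1 F, 3 N, 1 S.
Implicit hydrogens by atom environment:
  5 × C: 2 H each → 10
  2 × C: 3 H each → 6
  2 × C: 1 H each → 2
  1 × C: no H
  1 × F: no H
  1 × N (charge +1): 3 H
  1 × N: 1 H
  1 × N: no H
  1 × S: 1 H
  Total hydrogens = 23.
Net charge +1.
Molecular formula: C10H23FN3S+

C10H23FN3S+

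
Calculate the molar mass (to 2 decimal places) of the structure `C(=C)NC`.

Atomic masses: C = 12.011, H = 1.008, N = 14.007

Molecular formula: C3H7N.
M = 3×12.011 + 7×1.008 + 1×14.007 = 57.10 g/mol.

57.10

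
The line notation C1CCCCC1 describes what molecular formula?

Heavy atoms from the SMILES: 6 C.
Implicit hydrogens by atom environment:
  6 × C: 2 H each → 12
  Total hydrogens = 12.
Molecular formula: C6H12

C6H12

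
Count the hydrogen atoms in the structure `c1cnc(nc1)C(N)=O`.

5

Hydrogens are implicit in SMILES; fill each atom to its normal valence:
  3 × C (aromatic): 1 H each → 3
  2 × N (aromatic): no H
  1 × C (aromatic): no H
  1 × C: no H
  1 × N: 2 H
  1 × O: no H
  Total hydrogens = 5.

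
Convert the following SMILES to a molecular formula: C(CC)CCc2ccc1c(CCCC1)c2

Heavy atoms from the SMILES: 15 C.
Implicit hydrogens by atom environment:
  8 × C: 2 H each → 16
  3 × C (aromatic): 1 H each → 3
  3 × C (aromatic): no H
  1 × C: 3 H
  Total hydrogens = 22.
Molecular formula: C15H22

C15H22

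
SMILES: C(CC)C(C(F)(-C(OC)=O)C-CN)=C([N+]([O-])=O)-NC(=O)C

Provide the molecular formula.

C12H20FN3O5

Heavy atoms from the SMILES: 12 C, 1 F, 3 N, 5 O.
Implicit hydrogens by atom environment:
  5 × C: no H
  4 × C: 2 H each → 8
  4 × O: no H
  3 × C: 3 H each → 9
  1 × F: no H
  1 × N: 2 H
  1 × N: 1 H
  1 × N (charge +1): no H
  1 × O (charge -1): no H
  Total hydrogens = 20.
Molecular formula: C12H20FN3O5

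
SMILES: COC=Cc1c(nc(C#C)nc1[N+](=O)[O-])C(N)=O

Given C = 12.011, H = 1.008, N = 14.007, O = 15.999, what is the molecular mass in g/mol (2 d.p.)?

248.20

Molecular formula: C10H8N4O4.
M = 10×12.011 + 8×1.008 + 4×14.007 + 4×15.999 = 248.20 g/mol.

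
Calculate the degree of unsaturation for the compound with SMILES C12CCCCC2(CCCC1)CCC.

Molecular formula from the SMILES: C13H24.
DoU = (2C + 2 + N − H − X)/2 = (2·13 + 2 + 0 − 24 − 0)/2 = 4/2 = 2.
(Structurally: 2 ring(s) + 0 π bond(s) = 2.)

2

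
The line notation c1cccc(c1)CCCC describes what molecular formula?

C10H14

Heavy atoms from the SMILES: 10 C.
Implicit hydrogens by atom environment:
  5 × C (aromatic): 1 H each → 5
  3 × C: 2 H each → 6
  1 × C: 3 H
  1 × C (aromatic): no H
  Total hydrogens = 14.
Molecular formula: C10H14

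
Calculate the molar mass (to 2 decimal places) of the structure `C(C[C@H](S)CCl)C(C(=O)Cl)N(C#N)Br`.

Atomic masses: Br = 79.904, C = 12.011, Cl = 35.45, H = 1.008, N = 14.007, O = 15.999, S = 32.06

Molecular formula: C7H9BrCl2N2OS.
M = 1×79.904 + 7×12.011 + 2×35.45 + 9×1.008 + 2×14.007 + 1×15.999 + 1×32.06 = 320.03 g/mol.

320.03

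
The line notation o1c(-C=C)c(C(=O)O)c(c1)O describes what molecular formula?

C7H6O4

Heavy atoms from the SMILES: 7 C, 4 O.
Implicit hydrogens by atom environment:
  3 × C (aromatic): no H
  2 × O: 1 H each → 2
  1 × C: 2 H
  1 × C (aromatic): 1 H
  1 × C: 1 H
  1 × C: no H
  1 × O (aromatic): no H
  1 × O: no H
  Total hydrogens = 6.
Molecular formula: C7H6O4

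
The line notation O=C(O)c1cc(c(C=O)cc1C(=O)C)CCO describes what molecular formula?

Heavy atoms from the SMILES: 12 C, 5 O.
Implicit hydrogens by atom environment:
  4 × C (aromatic): no H
  3 × O: no H
  2 × C: 2 H each → 4
  2 × C (aromatic): 1 H each → 2
  2 × C: no H
  2 × O: 1 H each → 2
  1 × C: 3 H
  1 × C: 1 H
  Total hydrogens = 12.
Molecular formula: C12H12O5

C12H12O5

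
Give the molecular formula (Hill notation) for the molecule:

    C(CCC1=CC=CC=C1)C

C10H14

Heavy atoms from the SMILES: 10 C.
Implicit hydrogens by atom environment:
  5 × C (aromatic): 1 H each → 5
  3 × C: 2 H each → 6
  1 × C: 3 H
  1 × C (aromatic): no H
  Total hydrogens = 14.
Molecular formula: C10H14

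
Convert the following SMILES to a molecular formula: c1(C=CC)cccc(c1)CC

C11H14

Heavy atoms from the SMILES: 11 C.
Implicit hydrogens by atom environment:
  4 × C (aromatic): 1 H each → 4
  2 × C: 3 H each → 6
  2 × C: 1 H each → 2
  2 × C (aromatic): no H
  1 × C: 2 H
  Total hydrogens = 14.
Molecular formula: C11H14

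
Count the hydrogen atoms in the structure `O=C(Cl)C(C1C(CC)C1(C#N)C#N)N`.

10

Hydrogens are implicit in SMILES; fill each atom to its normal valence:
  4 × C: no H
  3 × C: 1 H each → 3
  2 × N: no H
  1 × C: 3 H
  1 × C: 2 H
  1 × Cl: no H
  1 × N: 2 H
  1 × O: no H
  Total hydrogens = 10.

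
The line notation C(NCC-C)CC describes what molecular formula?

Heavy atoms from the SMILES: 6 C, 1 N.
Implicit hydrogens by atom environment:
  4 × C: 2 H each → 8
  2 × C: 3 H each → 6
  1 × N: 1 H
  Total hydrogens = 15.
Molecular formula: C6H15N

C6H15N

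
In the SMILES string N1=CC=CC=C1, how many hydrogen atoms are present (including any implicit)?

5

Hydrogens are implicit in SMILES; fill each atom to its normal valence:
  5 × C (aromatic): 1 H each → 5
  1 × N (aromatic): no H
  Total hydrogens = 5.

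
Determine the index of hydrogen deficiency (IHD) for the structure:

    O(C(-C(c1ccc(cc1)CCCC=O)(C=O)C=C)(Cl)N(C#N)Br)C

9

Molecular formula from the SMILES: C17H18BrClN2O3.
DoU = (2C + 2 + N − H − X)/2 = (2·17 + 2 + 2 − 18 − 2)/2 = 18/2 = 9.
(Structurally: 1 ring(s) + 8 π bond(s) = 9.)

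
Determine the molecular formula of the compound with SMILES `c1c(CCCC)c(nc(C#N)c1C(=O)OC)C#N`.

Heavy atoms from the SMILES: 13 C, 3 N, 2 O.
Implicit hydrogens by atom environment:
  4 × C (aromatic): no H
  3 × C: 2 H each → 6
  3 × C: no H
  2 × C: 3 H each → 6
  2 × N: no H
  2 × O: no H
  1 × C (aromatic): 1 H
  1 × N (aromatic): no H
  Total hydrogens = 13.
Molecular formula: C13H13N3O2

C13H13N3O2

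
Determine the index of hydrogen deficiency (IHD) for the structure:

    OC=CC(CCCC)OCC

Molecular formula from the SMILES: C9H18O2.
DoU = (2C + 2 + N − H − X)/2 = (2·9 + 2 + 0 − 18 − 0)/2 = 2/2 = 1.
(Structurally: 0 ring(s) + 1 π bond(s) = 1.)

1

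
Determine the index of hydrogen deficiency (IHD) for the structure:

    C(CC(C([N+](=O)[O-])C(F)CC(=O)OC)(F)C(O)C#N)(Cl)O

4

Molecular formula from the SMILES: C10H13ClF2N2O6.
DoU = (2C + 2 + N − H − X)/2 = (2·10 + 2 + 2 − 13 − 3)/2 = 8/2 = 4.
(Structurally: 0 ring(s) + 4 π bond(s) = 4.)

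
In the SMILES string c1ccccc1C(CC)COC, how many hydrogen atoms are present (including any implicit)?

Hydrogens are implicit in SMILES; fill each atom to its normal valence:
  5 × C (aromatic): 1 H each → 5
  2 × C: 3 H each → 6
  2 × C: 2 H each → 4
  1 × C: 1 H
  1 × C (aromatic): no H
  1 × O: no H
  Total hydrogens = 16.

16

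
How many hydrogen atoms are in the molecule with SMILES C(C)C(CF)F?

8

Hydrogens are implicit in SMILES; fill each atom to its normal valence:
  2 × C: 2 H each → 4
  2 × F: no H
  1 × C: 3 H
  1 × C: 1 H
  Total hydrogens = 8.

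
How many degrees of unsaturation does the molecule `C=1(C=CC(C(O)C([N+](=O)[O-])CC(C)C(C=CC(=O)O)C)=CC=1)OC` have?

7

Molecular formula from the SMILES: C17H23NO6.
DoU = (2C + 2 + N − H − X)/2 = (2·17 + 2 + 1 − 23 − 0)/2 = 14/2 = 7.
(Structurally: 1 ring(s) + 6 π bond(s) = 7.)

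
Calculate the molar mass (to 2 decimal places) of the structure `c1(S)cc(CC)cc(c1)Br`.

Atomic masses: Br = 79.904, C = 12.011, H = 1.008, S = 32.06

Molecular formula: C8H9BrS.
M = 1×79.904 + 8×12.011 + 9×1.008 + 1×32.06 = 217.12 g/mol.

217.12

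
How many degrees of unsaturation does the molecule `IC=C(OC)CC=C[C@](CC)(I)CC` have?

2

Molecular formula from the SMILES: C11H18I2O.
DoU = (2C + 2 + N − H − X)/2 = (2·11 + 2 + 0 − 18 − 2)/2 = 4/2 = 2.
(Structurally: 0 ring(s) + 2 π bond(s) = 2.)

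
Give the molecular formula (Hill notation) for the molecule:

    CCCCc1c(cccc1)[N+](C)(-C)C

C13H22N+

Heavy atoms from the SMILES: 13 C, 1 N.
Implicit hydrogens by atom environment:
  4 × C: 3 H each → 12
  4 × C (aromatic): 1 H each → 4
  3 × C: 2 H each → 6
  2 × C (aromatic): no H
  1 × N (charge +1): no H
  Total hydrogens = 22.
Net charge +1.
Molecular formula: C13H22N+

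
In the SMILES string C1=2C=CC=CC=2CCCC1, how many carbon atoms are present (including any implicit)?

The symbol for carbon appears 10 times in the SMILES.

10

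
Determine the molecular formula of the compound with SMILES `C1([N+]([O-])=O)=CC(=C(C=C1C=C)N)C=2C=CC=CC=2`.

C14H12N2O2

Heavy atoms from the SMILES: 14 C, 2 N, 2 O.
Implicit hydrogens by atom environment:
  7 × C (aromatic): 1 H each → 7
  5 × C (aromatic): no H
  1 × C: 2 H
  1 × C: 1 H
  1 × N: 2 H
  1 × N (charge +1): no H
  1 × O: no H
  1 × O (charge -1): no H
  Total hydrogens = 12.
Molecular formula: C14H12N2O2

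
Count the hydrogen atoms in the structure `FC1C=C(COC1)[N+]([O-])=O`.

Hydrogens are implicit in SMILES; fill each atom to its normal valence:
  2 × C: 2 H each → 4
  2 × C: 1 H each → 2
  2 × O: no H
  1 × C: no H
  1 × F: no H
  1 × N (charge +1): no H
  1 × O (charge -1): no H
  Total hydrogens = 6.

6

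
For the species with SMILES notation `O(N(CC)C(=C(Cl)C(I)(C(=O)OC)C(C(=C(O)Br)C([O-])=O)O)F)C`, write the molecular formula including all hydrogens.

Heavy atoms from the SMILES: 1 Br, 12 C, 1 Cl, 1 F, 1 I, 1 N, 7 O.
Implicit hydrogens by atom environment:
  7 × C: no H
  4 × O: no H
  3 × C: 3 H each → 9
  2 × O: 1 H each → 2
  1 × Br: no H
  1 × C: 2 H
  1 × C: 1 H
  1 × Cl: no H
  1 × F: no H
  1 × I: no H
  1 × N: no H
  1 × O (charge -1): no H
  Total hydrogens = 14.
Net charge -1.
Molecular formula: C12H14BrClFINO7-

C12H14BrClFINO7-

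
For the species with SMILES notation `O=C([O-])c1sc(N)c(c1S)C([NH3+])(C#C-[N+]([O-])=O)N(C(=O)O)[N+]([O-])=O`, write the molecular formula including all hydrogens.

Heavy atoms from the SMILES: 9 C, 5 N, 8 O, 2 S.
Implicit hydrogens by atom environment:
  5 × C: no H
  4 × C (aromatic): no H
  4 × O: no H
  3 × O (charge -1): no H
  2 × N (charge +1): no H
  1 × N (charge +1): 3 H
  1 × N: 2 H
  1 × N: no H
  1 × O: 1 H
  1 × S: 1 H
  1 × S (aromatic): no H
  Total hydrogens = 7.
Molecular formula: C9H7N5O8S2

C9H7N5O8S2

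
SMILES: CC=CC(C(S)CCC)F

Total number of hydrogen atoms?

Hydrogens are implicit in SMILES; fill each atom to its normal valence:
  4 × C: 1 H each → 4
  2 × C: 3 H each → 6
  2 × C: 2 H each → 4
  1 × F: no H
  1 × S: 1 H
  Total hydrogens = 15.

15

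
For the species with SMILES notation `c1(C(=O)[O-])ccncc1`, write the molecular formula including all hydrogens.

C6H4NO2-

Heavy atoms from the SMILES: 6 C, 1 N, 2 O.
Implicit hydrogens by atom environment:
  4 × C (aromatic): 1 H each → 4
  1 × C (aromatic): no H
  1 × C: no H
  1 × N (aromatic): no H
  1 × O: no H
  1 × O (charge -1): no H
  Total hydrogens = 4.
Net charge -1.
Molecular formula: C6H4NO2-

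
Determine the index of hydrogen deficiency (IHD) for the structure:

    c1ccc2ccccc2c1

7

Molecular formula from the SMILES: C10H8.
DoU = (2C + 2 + N − H − X)/2 = (2·10 + 2 + 0 − 8 − 0)/2 = 14/2 = 7.
(Structurally: 2 ring(s) + 5 π bond(s) = 7.)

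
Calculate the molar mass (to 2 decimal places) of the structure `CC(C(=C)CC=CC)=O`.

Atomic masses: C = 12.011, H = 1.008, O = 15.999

124.18

Molecular formula: C8H12O.
M = 8×12.011 + 12×1.008 + 1×15.999 = 124.18 g/mol.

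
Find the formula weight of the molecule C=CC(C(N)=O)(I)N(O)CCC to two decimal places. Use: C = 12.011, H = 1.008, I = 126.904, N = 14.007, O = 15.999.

Molecular formula: C7H13IN2O2.
M = 7×12.011 + 13×1.008 + 1×126.904 + 2×14.007 + 2×15.999 = 284.10 g/mol.

284.10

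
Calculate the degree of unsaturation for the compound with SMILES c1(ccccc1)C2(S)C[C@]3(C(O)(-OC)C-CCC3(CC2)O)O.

Molecular formula from the SMILES: C17H24O4S.
DoU = (2C + 2 + N − H − X)/2 = (2·17 + 2 + 0 − 24 − 0)/2 = 12/2 = 6.
(Structurally: 3 ring(s) + 3 π bond(s) = 6.)

6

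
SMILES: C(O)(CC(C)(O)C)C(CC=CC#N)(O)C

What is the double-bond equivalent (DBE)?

3

Molecular formula from the SMILES: C11H19NO3.
DoU = (2C + 2 + N − H − X)/2 = (2·11 + 2 + 1 − 19 − 0)/2 = 6/2 = 3.
(Structurally: 0 ring(s) + 3 π bond(s) = 3.)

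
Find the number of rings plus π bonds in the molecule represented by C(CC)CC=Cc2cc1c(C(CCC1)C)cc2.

Molecular formula from the SMILES: C17H24.
DoU = (2C + 2 + N − H − X)/2 = (2·17 + 2 + 0 − 24 − 0)/2 = 12/2 = 6.
(Structurally: 2 ring(s) + 4 π bond(s) = 6.)

6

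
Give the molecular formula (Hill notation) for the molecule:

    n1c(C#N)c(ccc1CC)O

C8H8N2O

Heavy atoms from the SMILES: 8 C, 2 N, 1 O.
Implicit hydrogens by atom environment:
  3 × C (aromatic): no H
  2 × C (aromatic): 1 H each → 2
  1 × C: 3 H
  1 × C: 2 H
  1 × C: no H
  1 × N (aromatic): no H
  1 × N: no H
  1 × O: 1 H
  Total hydrogens = 8.
Molecular formula: C8H8N2O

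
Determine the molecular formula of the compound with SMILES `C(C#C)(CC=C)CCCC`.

C10H16

Heavy atoms from the SMILES: 10 C.
Implicit hydrogens by atom environment:
  5 × C: 2 H each → 10
  3 × C: 1 H each → 3
  1 × C: 3 H
  1 × C: no H
  Total hydrogens = 16.
Molecular formula: C10H16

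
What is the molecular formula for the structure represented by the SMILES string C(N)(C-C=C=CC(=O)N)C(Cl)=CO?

C8H11ClN2O2

Heavy atoms from the SMILES: 8 C, 1 Cl, 2 N, 2 O.
Implicit hydrogens by atom environment:
  4 × C: 1 H each → 4
  3 × C: no H
  2 × N: 2 H each → 4
  1 × C: 2 H
  1 × Cl: no H
  1 × O: 1 H
  1 × O: no H
  Total hydrogens = 11.
Molecular formula: C8H11ClN2O2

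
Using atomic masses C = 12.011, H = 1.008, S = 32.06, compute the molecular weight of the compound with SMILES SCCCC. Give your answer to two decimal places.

90.18

Molecular formula: C4H10S.
M = 4×12.011 + 10×1.008 + 1×32.06 = 90.18 g/mol.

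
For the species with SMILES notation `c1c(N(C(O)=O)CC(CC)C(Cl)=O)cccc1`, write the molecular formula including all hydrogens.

C12H14ClNO3

Heavy atoms from the SMILES: 12 C, 1 Cl, 1 N, 3 O.
Implicit hydrogens by atom environment:
  5 × C (aromatic): 1 H each → 5
  2 × C: 2 H each → 4
  2 × C: no H
  2 × O: no H
  1 × C: 3 H
  1 × C: 1 H
  1 × C (aromatic): no H
  1 × Cl: no H
  1 × N: no H
  1 × O: 1 H
  Total hydrogens = 14.
Molecular formula: C12H14ClNO3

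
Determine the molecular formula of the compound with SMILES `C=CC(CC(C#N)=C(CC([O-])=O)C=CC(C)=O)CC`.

C15H18NO3-

Heavy atoms from the SMILES: 15 C, 1 N, 3 O.
Implicit hydrogens by atom environment:
  5 × C: no H
  4 × C: 2 H each → 8
  4 × C: 1 H each → 4
  2 × C: 3 H each → 6
  2 × O: no H
  1 × N: no H
  1 × O (charge -1): no H
  Total hydrogens = 18.
Net charge -1.
Molecular formula: C15H18NO3-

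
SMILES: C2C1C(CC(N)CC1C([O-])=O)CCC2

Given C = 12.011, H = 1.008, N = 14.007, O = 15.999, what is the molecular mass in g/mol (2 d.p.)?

196.27

Molecular formula: C11H18NO2-.
M = 11×12.011 + 18×1.008 + 1×14.007 + 2×15.999 = 196.27 g/mol.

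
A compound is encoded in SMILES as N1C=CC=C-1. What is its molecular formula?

Heavy atoms from the SMILES: 4 C, 1 N.
Implicit hydrogens by atom environment:
  4 × C (aromatic): 1 H each → 4
  1 × N (aromatic): 1 H
  Total hydrogens = 5.
Molecular formula: C4H5N

C4H5N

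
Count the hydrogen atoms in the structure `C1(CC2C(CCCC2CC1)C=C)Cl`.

19

Hydrogens are implicit in SMILES; fill each atom to its normal valence:
  7 × C: 2 H each → 14
  5 × C: 1 H each → 5
  1 × Cl: no H
  Total hydrogens = 19.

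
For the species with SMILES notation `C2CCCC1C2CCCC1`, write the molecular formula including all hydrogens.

Heavy atoms from the SMILES: 10 C.
Implicit hydrogens by atom environment:
  8 × C: 2 H each → 16
  2 × C: 1 H each → 2
  Total hydrogens = 18.
Molecular formula: C10H18

C10H18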